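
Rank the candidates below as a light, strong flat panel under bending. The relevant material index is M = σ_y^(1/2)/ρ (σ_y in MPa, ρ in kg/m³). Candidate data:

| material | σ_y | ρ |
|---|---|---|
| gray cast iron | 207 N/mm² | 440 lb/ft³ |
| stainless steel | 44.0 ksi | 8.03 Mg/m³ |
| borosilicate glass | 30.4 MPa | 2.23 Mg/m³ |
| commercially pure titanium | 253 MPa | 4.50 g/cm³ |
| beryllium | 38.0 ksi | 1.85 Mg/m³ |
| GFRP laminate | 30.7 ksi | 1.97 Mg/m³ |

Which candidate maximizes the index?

beryllium

In SI units:
  gray cast iron: σ_y = 207.0 MPa, ρ = 7048 kg/m³
  stainless steel: σ_y = 303.4 MPa, ρ = 8030 kg/m³
  borosilicate glass: σ_y = 30.40 MPa, ρ = 2230 kg/m³
  commercially pure titanium: σ_y = 253.0 MPa, ρ = 4500 kg/m³
  beryllium: σ_y = 262.0 MPa, ρ = 1850 kg/m³
  GFRP laminate: σ_y = 211.7 MPa, ρ = 1970 kg/m³
  beryllium: M = 8.75×10⁻³
  GFRP laminate: M = 7.39×10⁻³
  commercially pure titanium: M = 3.53×10⁻³
  borosilicate glass: M = 2.47×10⁻³
  stainless steel: M = 2.17×10⁻³
  gray cast iron: M = 2.04×10⁻³
Highest index: beryllium.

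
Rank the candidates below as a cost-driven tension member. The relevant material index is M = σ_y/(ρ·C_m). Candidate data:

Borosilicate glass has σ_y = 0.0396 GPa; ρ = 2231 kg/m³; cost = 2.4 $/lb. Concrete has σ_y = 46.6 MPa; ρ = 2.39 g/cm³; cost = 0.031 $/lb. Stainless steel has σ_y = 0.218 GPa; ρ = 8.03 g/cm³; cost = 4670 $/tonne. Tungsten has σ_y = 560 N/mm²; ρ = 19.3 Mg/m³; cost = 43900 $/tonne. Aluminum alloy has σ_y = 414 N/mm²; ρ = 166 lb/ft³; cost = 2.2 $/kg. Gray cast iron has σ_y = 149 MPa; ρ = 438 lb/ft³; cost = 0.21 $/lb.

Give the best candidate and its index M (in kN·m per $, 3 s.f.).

After converting to SI:
  borosilicate glass: σ_y = 39.60 MPa, ρ = 2231 kg/m³, cost = 5.291 $/kg
  concrete: σ_y = 46.60 MPa, ρ = 2390 kg/m³, cost = 0.06834 $/kg
  stainless steel: σ_y = 218.0 MPa, ρ = 8030 kg/m³, cost = 4.670 $/kg
  tungsten: σ_y = 560.0 MPa, ρ = 19300 kg/m³, cost = 43.90 $/kg
  aluminum alloy: σ_y = 414.0 MPa, ρ = 2659 kg/m³, cost = 2.200 $/kg
  gray cast iron: σ_y = 149.0 MPa, ρ = 7016 kg/m³, cost = 0.4630 $/kg
  concrete: M = 285 kN·m per $
  aluminum alloy: M = 70.8 kN·m per $
  gray cast iron: M = 45.9 kN·m per $
  stainless steel: M = 5.81 kN·m per $
  borosilicate glass: M = 3.35 kN·m per $
  tungsten: M = 0.661 kN·m per $
Concrete has the largest M.

concrete, M = 285 kN·m per $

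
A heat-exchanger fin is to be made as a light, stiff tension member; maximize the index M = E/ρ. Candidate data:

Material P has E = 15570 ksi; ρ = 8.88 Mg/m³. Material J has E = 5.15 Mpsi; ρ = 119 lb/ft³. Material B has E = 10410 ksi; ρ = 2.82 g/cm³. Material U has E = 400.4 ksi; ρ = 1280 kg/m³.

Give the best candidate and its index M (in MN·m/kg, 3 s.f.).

Normalizing units and computing the index:
  material P: E = 107.4 GPa, ρ = 8880 kg/m³
  material J: E = 35.51 GPa, ρ = 1906 kg/m³
  material B: E = 71.77 GPa, ρ = 2820 kg/m³
  material U: E = 2.761 GPa, ρ = 1280 kg/m³
  material B: M = 25.5 MN·m/kg
  material J: M = 18.6 MN·m/kg
  material P: M = 12.1 MN·m/kg
  material U: M = 2.16 MN·m/kg
Material B ranks first.

material B, M = 25.5 MN·m/kg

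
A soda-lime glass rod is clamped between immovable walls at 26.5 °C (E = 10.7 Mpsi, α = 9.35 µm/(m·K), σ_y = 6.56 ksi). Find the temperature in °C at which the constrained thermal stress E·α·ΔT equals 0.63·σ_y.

E = 10.7 Mpsi = 73.77 GPa.
σ_y = 6.56 ksi = 45.23 MPa.
E·α·ΔT = 28.49 MPa ⇒ ΔT = 28.49 / (73.77×10³ × 9.35×10⁻⁶) = 41.31 K.
T = 26.5 + 41.31 = 67.81 °C.

67.8 °C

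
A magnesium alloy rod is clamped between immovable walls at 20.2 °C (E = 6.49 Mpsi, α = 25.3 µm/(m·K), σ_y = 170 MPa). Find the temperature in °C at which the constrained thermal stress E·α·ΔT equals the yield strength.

170 °C

E = 6.49 Mpsi = 44.75 GPa.
E·α·ΔT = 170.0 MPa ⇒ ΔT = 170.0 / (44.75×10³ × 25.3×10⁻⁶) = 150.2 K.
T = 20.2 + 150.2 = 170.4 °C.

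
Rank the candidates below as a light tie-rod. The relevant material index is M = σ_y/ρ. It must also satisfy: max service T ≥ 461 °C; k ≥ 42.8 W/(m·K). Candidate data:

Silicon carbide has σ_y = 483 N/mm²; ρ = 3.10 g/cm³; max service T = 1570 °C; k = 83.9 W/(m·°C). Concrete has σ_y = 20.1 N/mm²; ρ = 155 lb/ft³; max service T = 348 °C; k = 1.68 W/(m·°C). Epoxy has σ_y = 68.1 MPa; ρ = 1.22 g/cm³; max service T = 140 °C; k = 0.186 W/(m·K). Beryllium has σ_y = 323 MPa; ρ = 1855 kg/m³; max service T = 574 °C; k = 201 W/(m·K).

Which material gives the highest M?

beryllium

Screen on constraints: max service T ≥ 461 °C; k ≥ 42.8 W/(m·K). Survivors: silicon carbide, beryllium.
After converting to SI:
  silicon carbide: σ_y = 483.0 MPa, ρ = 3100 kg/m³
  beryllium: σ_y = 323.0 MPa, ρ = 1855 kg/m³
  beryllium: M = 174 kN·m/kg
  silicon carbide: M = 156 kN·m/kg
Beryllium has the largest M.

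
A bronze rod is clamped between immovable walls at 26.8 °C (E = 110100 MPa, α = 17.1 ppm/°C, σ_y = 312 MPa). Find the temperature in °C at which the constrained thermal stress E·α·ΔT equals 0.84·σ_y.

E = 110100 MPa = 110.1 GPa.
E·α·ΔT = 262.1 MPa ⇒ ΔT = 262.1 / (110.1×10³ × 17.1×10⁻⁶) = 139.2 K.
T = 26.8 + 139.2 = 166.0 °C.

166 °C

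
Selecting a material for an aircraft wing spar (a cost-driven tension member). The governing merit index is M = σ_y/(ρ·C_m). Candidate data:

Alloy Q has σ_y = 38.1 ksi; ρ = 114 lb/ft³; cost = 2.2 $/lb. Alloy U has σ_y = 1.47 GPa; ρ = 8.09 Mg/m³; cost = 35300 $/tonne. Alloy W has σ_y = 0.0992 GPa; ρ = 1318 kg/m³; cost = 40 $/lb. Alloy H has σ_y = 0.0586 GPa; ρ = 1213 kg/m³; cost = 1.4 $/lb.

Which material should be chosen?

Putting every candidate on a common basis:
  alloy Q: σ_y = 262.7 MPa, ρ = 1826 kg/m³, cost = 4.850 $/kg
  alloy U: σ_y = 1470 MPa, ρ = 8090 kg/m³, cost = 35.30 $/kg
  alloy W: σ_y = 99.20 MPa, ρ = 1318 kg/m³, cost = 88.18 $/kg
  alloy H: σ_y = 58.60 MPa, ρ = 1213 kg/m³, cost = 3.086 $/kg
  alloy Q: M = 29.7 kN·m per $
  alloy H: M = 15.7 kN·m per $
  alloy U: M = 5.15 kN·m per $
  alloy W: M = 0.854 kN·m per $
Alloy Q ranks first.

alloy Q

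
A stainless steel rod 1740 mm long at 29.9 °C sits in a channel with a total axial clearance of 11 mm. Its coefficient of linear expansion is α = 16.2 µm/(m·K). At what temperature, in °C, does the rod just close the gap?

420 °C

α·L₀·ΔT = 11.0 mm ⇒ ΔT = 11.0 / (16.2×10⁻⁶ × 1740.0) = 390.2 K.
T = 29.9 + 390.2 = 420.1 °C.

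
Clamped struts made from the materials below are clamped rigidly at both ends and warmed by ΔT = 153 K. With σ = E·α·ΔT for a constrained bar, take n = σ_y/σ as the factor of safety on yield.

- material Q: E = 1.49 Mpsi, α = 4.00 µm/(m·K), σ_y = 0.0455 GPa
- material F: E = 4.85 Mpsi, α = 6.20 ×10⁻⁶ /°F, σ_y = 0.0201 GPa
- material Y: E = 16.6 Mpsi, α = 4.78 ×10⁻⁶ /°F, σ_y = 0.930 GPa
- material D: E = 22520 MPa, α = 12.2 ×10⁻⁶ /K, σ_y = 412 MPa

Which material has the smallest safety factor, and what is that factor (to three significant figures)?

With everything in SI (GPa, ×10⁻⁶/K, MPa):
  material Q: E = 10.27, α = 4.00, σ_y = 45.50 → σ = 6.29 MPa, n = 7.24
  material F: E = 33.44, α = 11.2, σ_y = 20.10 → σ = 57.1 MPa, n = 0.352
  material Y: E = 114.5, α = 8.60, σ_y = 930.0 → σ = 151 MPa, n = 6.17
  material D: E = 22.52, α = 12.2, σ_y = 412.0 → σ = 42.0 MPa, n = 9.80
The minimum is material F at n = 0.352.

material F, n = 0.352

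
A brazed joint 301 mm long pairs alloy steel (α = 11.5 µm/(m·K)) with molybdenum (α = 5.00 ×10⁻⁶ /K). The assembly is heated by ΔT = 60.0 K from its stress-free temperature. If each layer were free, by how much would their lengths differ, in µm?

117 µm

Δα = |11.5 − 5.00|×10⁻⁶/K = 6.50×10⁻⁶/K.
ΔL_mismatch = Δα·L·ΔT = 6.50×10⁻⁶ × 301.0 mm × 60.0 K = 117 µm.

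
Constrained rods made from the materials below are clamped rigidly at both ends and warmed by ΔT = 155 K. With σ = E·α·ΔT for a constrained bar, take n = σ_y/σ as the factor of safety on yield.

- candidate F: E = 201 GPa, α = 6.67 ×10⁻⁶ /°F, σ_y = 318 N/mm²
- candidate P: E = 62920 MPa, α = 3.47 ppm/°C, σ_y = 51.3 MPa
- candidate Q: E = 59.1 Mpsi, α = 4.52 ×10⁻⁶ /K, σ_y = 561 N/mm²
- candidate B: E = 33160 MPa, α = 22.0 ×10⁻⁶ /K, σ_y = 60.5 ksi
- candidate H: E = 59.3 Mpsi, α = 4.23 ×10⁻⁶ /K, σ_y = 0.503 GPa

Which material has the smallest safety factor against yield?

candidate F

With everything in SI (GPa, ×10⁻⁶/K, MPa):
  candidate F: E = 201.0, α = 12.0, σ_y = 318.0 → σ = 374 MPa, n = 0.850
  candidate P: E = 62.92, α = 3.47, σ_y = 51.30 → σ = 33.8 MPa, n = 1.52
  candidate Q: E = 407.5, α = 4.52, σ_y = 561.0 → σ = 285 MPa, n = 1.97
  candidate B: E = 33.16, α = 22.0, σ_y = 417.1 → σ = 113 MPa, n = 3.69
  candidate H: E = 408.9, α = 4.23, σ_y = 503.0 → σ = 268 MPa, n = 1.88
Candidate F has the lowest safety factor, n = 0.850.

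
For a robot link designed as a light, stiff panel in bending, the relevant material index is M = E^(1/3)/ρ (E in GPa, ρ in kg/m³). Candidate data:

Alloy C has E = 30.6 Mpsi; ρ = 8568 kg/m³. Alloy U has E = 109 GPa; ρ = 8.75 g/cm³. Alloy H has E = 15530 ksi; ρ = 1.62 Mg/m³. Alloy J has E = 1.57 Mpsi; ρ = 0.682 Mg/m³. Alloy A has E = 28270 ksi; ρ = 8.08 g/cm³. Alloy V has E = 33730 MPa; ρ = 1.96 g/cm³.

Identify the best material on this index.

Convert each candidate to consistent units, then evaluate M:
  alloy C: E = 211.0 GPa, ρ = 8568 kg/m³
  alloy U: E = 109.0 GPa, ρ = 8750 kg/m³
  alloy H: E = 107.1 GPa, ρ = 1620 kg/m³
  alloy J: E = 10.82 GPa, ρ = 682.0 kg/m³
  alloy A: E = 194.9 GPa, ρ = 8080 kg/m³
  alloy V: E = 33.73 GPa, ρ = 1960 kg/m³
  alloy J: M = 3.24×10⁻³
  alloy H: M = 2.93×10⁻³
  alloy V: M = 1.65×10⁻³
  alloy A: M = 0.718×10⁻³
  alloy C: M = 0.695×10⁻³
  alloy U: M = 0.546×10⁻³
The maximum is for alloy J.

alloy J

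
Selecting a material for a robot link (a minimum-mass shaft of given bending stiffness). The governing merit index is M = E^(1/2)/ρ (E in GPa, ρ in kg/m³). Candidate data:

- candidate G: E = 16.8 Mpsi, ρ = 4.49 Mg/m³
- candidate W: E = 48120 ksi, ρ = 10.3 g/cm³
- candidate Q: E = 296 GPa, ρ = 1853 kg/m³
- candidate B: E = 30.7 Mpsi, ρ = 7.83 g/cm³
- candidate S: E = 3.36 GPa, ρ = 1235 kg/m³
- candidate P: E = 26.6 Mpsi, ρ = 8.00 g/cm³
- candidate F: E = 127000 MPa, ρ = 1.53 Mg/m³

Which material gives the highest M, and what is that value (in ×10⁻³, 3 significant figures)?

candidate Q, M = 9.28×10⁻³

In SI units:
  candidate G: E = 115.8 GPa, ρ = 4490 kg/m³
  candidate W: E = 331.8 GPa, ρ = 10300 kg/m³
  candidate Q: E = 296.0 GPa, ρ = 1853 kg/m³
  candidate B: E = 211.7 GPa, ρ = 7830 kg/m³
  candidate S: E = 3.360 GPa, ρ = 1235 kg/m³
  candidate P: E = 183.4 GPa, ρ = 8000 kg/m³
  candidate F: E = 127.0 GPa, ρ = 1530 kg/m³
  candidate Q: M = 9.28×10⁻³
  candidate F: M = 7.37×10⁻³
  candidate G: M = 2.40×10⁻³
  candidate B: M = 1.86×10⁻³
  candidate W: M = 1.77×10⁻³
  candidate P: M = 1.69×10⁻³
  candidate S: M = 1.48×10⁻³
The maximum is for candidate Q.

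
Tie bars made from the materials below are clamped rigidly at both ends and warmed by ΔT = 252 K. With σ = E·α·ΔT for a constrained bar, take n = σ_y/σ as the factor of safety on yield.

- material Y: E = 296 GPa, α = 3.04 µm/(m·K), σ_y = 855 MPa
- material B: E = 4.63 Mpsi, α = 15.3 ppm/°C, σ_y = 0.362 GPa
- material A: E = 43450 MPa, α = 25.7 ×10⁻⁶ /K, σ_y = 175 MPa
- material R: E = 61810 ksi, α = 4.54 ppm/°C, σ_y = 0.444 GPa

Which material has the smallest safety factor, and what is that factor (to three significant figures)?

material A, n = 0.622

Per material, after unit conversion:
  material Y: E = 296.0, α = 3.04, σ_y = 855.0 → σ = 227 MPa, n = 3.77
  material B: E = 31.92, α = 15.3, σ_y = 362.0 → σ = 123 MPa, n = 2.94
  material A: E = 43.45, α = 25.7, σ_y = 175.0 → σ = 281 MPa, n = 0.622
  material R: E = 426.2, α = 4.54, σ_y = 444.0 → σ = 488 MPa, n = 0.911
Smallest n: material A with n = 0.622.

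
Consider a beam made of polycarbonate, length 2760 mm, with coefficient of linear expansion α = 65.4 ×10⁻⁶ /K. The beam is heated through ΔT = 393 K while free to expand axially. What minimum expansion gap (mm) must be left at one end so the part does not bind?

70.9 mm

ΔL = α·L₀·ΔT = 65.4×10⁻⁶ × 2760 mm × 393.0 K = 70.9 mm.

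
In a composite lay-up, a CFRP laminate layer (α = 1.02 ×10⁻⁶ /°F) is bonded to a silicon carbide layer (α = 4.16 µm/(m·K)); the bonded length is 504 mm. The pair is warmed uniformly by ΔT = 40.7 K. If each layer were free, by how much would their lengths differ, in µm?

47.7 µm

CFRP laminate: α = 1.02×10⁻⁶/°F × 9/5 = 1.84×10⁻⁶/K.
Δα = |1.84 − 4.16|×10⁻⁶/K = 2.32×10⁻⁶/K.
ΔL_mismatch = Δα·L·ΔT = 2.32×10⁻⁶ × 504.0 mm × 40.7 K = 47.7 µm.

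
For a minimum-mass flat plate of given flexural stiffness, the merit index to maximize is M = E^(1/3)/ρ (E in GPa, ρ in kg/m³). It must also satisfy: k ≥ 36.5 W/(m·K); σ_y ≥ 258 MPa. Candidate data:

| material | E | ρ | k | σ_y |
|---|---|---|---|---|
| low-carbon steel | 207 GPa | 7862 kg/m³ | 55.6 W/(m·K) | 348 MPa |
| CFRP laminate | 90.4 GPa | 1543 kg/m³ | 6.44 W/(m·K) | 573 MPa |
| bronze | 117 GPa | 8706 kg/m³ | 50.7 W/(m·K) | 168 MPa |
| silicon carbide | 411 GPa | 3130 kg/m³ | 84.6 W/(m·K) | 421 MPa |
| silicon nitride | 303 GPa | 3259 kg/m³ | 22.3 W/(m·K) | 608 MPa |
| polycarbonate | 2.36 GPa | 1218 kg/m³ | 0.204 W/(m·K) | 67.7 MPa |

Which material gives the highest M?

silicon carbide

Screen on constraints: k ≥ 36.5 W/(m·K); σ_y ≥ 258 MPa. Survivors: low-carbon steel, silicon carbide.
Computing M directly (units already consistent):
  silicon carbide: M = 2.38×10⁻³
  low-carbon steel: M = 0.752×10⁻³
The maximum is for silicon carbide.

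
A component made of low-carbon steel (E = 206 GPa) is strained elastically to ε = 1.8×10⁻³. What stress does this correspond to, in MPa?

371 MPa

σ = E·ε = 206000 MPa × 1.8×10⁻³ = 371 MPa.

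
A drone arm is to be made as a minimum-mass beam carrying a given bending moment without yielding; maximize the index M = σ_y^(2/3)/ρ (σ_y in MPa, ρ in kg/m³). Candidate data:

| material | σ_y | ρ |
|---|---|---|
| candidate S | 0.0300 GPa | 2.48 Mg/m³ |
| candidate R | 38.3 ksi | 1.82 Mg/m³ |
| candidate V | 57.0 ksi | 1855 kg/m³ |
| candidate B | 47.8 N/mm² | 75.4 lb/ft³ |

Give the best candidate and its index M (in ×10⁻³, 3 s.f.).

Normalizing units and computing the index:
  candidate S: σ_y = 30.00 MPa, ρ = 2480 kg/m³
  candidate R: σ_y = 264.1 MPa, ρ = 1820 kg/m³
  candidate V: σ_y = 393.0 MPa, ρ = 1855 kg/m³
  candidate B: σ_y = 47.80 MPa, ρ = 1208 kg/m³
  candidate V: M = 28.9×10⁻³
  candidate R: M = 22.6×10⁻³
  candidate B: M = 10.9×10⁻³
  candidate S: M = 3.89×10⁻³
Candidate V has the largest M.

candidate V, M = 28.9×10⁻³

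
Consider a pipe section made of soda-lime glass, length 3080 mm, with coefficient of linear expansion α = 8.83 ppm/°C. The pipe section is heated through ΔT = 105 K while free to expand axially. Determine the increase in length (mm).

ΔL = α·L₀·ΔT = 8.83×10⁻⁶ × 3080 mm × 105.0 K = 2.86 mm.

2.86 mm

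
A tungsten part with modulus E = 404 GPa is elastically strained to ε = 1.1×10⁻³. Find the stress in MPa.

σ = E·ε = 404000 MPa × 1.1×10⁻³ = 444 MPa.

444 MPa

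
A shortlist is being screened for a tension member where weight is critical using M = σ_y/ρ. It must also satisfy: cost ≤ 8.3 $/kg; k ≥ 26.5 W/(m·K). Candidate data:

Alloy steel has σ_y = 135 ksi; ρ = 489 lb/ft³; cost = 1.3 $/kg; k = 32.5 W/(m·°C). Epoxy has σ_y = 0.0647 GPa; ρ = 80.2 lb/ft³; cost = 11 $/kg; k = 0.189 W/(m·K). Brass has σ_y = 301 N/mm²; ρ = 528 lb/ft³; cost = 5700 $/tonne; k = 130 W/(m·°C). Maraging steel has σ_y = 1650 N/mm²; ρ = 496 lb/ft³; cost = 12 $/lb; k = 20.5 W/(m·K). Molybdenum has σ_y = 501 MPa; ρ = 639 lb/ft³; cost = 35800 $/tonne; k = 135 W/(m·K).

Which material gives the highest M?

Screen on constraints: cost ≤ 8.3 $/kg; k ≥ 26.5 W/(m·K). Survivors: alloy steel, brass.
Convert each candidate to consistent units, then evaluate M:
  alloy steel: σ_y = 930.8 MPa, ρ = 7833 kg/m³
  brass: σ_y = 301.0 MPa, ρ = 8458 kg/m³
  alloy steel: M = 119 kN·m/kg
  brass: M = 35.6 kN·m/kg
Alloy steel has the largest M.

alloy steel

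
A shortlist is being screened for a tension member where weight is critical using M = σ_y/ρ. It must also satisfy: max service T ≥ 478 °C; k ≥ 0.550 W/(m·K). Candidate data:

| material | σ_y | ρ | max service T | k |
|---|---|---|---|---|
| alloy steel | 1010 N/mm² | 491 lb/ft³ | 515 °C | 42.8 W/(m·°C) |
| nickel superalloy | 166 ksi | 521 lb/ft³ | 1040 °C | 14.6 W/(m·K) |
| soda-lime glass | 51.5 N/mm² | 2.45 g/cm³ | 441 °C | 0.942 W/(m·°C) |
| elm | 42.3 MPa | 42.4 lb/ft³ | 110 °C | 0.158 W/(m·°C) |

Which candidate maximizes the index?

nickel superalloy

Screen on constraints: max service T ≥ 478 °C; k ≥ 0.550 W/(m·K). Survivors: alloy steel, nickel superalloy.
Putting every candidate on a common basis:
  alloy steel: σ_y = 1010 MPa, ρ = 7865 kg/m³
  nickel superalloy: σ_y = 1145 MPa, ρ = 8346 kg/m³
  nickel superalloy: M = 137 kN·m/kg
  alloy steel: M = 128 kN·m/kg
The maximum is for nickel superalloy.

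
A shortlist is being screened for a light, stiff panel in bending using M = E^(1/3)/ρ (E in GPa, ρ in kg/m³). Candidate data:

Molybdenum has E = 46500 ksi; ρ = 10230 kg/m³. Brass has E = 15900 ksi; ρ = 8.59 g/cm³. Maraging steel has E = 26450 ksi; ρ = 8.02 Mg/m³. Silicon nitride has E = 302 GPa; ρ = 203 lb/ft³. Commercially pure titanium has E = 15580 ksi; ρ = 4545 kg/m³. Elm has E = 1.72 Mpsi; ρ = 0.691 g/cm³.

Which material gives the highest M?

Normalizing units and computing the index:
  molybdenum: E = 320.6 GPa, ρ = 10230 kg/m³
  brass: E = 109.6 GPa, ρ = 8590 kg/m³
  maraging steel: E = 182.4 GPa, ρ = 8020 kg/m³
  silicon nitride: E = 302.0 GPa, ρ = 3252 kg/m³
  commercially pure titanium: E = 107.4 GPa, ρ = 4545 kg/m³
  elm: E = 11.86 GPa, ρ = 691.0 kg/m³
  elm: M = 3.30×10⁻³
  silicon nitride: M = 2.06×10⁻³
  commercially pure titanium: M = 1.05×10⁻³
  maraging steel: M = 0.707×10⁻³
  molybdenum: M = 0.669×10⁻³
  brass: M = 0.557×10⁻³
Elm has the largest M.

elm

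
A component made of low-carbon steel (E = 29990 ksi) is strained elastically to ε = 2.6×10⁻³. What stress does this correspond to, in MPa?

538 MPa

E = 29990 ksi = 206.8 GPa.
σ = E·ε = 206800 MPa × 2.6×10⁻³ = 538 MPa.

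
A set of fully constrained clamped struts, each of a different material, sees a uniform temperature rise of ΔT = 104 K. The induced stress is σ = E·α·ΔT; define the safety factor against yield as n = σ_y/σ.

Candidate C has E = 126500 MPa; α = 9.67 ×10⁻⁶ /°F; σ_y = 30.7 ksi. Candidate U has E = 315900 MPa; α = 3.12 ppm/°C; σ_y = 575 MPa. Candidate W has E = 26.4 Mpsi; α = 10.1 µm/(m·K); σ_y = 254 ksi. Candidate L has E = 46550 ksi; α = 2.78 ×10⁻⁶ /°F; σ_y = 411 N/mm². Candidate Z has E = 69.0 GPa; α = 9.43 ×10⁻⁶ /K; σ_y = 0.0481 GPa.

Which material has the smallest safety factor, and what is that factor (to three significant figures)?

candidate Z, n = 0.711

In consistent units (E in GPa, α in ×10⁻⁶/K, σ_y in MPa):
  candidate C: E = 126.5, α = 17.4, σ_y = 211.7 → σ = 229 MPa, n = 0.924
  candidate U: E = 315.9, α = 3.12, σ_y = 575.0 → σ = 103 MPa, n = 5.61
  candidate W: E = 182.0, α = 10.1, σ_y = 1751 → σ = 191 MPa, n = 9.16
  candidate L: E = 321.0, α = 5.00, σ_y = 411.0 → σ = 167 MPa, n = 2.46
  candidate Z: E = 69.00, α = 9.43, σ_y = 48.10 → σ = 67.7 MPa, n = 0.711
Candidate Z has the lowest safety factor, n = 0.711.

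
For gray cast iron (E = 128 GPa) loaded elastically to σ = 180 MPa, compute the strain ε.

1.41×10⁻³

ε = σ/E = 180 / 128000 = 1.41×10⁻³.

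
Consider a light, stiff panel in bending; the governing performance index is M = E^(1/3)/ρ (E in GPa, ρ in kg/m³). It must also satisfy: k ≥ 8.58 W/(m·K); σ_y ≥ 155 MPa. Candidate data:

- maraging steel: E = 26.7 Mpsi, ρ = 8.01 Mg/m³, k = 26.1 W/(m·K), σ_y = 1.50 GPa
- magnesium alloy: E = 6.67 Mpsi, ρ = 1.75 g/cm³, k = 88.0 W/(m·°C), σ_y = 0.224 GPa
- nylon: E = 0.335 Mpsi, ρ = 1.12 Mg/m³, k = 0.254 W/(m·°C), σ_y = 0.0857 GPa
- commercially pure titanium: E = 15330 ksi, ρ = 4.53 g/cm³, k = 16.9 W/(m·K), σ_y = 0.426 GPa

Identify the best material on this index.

Screen on constraints: k ≥ 8.58 W/(m·K); σ_y ≥ 155 MPa. Survivors: maraging steel, magnesium alloy, commercially pure titanium.
After converting to SI:
  maraging steel: E = 184.1 GPa, ρ = 8010 kg/m³
  magnesium alloy: E = 45.99 GPa, ρ = 1750 kg/m³
  commercially pure titanium: E = 105.7 GPa, ρ = 4530 kg/m³
  magnesium alloy: M = 2.05×10⁻³
  commercially pure titanium: M = 1.04×10⁻³
  maraging steel: M = 0.710×10⁻³
The maximum is for magnesium alloy.

magnesium alloy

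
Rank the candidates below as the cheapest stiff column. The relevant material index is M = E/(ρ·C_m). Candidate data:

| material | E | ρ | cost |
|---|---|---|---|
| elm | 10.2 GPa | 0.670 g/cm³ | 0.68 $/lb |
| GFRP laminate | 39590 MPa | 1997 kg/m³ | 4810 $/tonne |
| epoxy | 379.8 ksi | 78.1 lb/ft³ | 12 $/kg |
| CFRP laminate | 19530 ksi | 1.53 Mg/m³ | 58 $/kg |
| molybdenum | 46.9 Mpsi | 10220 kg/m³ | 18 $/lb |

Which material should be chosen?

In SI units:
  elm: E = 10.20 GPa, ρ = 670.0 kg/m³, cost = 1.499 $/kg
  GFRP laminate: E = 39.59 GPa, ρ = 1997 kg/m³, cost = 4.810 $/kg
  epoxy: E = 2.619 GPa, ρ = 1251 kg/m³, cost = 12.00 $/kg
  CFRP laminate: E = 134.7 GPa, ρ = 1530 kg/m³, cost = 58.00 $/kg
  molybdenum: E = 323.4 GPa, ρ = 10220 kg/m³, cost = 39.68 $/kg
  elm: M = 10.2 MN·m per $
  GFRP laminate: M = 4.12 MN·m per $
  CFRP laminate: M = 1.52 MN·m per $
  molybdenum: M = 0.797 MN·m per $
  epoxy: M = 0.174 MN·m per $
Elm ranks first.

elm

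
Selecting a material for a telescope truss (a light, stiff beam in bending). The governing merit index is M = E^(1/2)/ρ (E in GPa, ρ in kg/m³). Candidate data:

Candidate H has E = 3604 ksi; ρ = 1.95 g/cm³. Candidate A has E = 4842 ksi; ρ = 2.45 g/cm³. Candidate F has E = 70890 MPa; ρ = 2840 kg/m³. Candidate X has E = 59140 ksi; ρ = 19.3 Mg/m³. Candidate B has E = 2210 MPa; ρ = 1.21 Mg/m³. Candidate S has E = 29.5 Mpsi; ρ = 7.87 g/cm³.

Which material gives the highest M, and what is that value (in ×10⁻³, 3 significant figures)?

Putting every candidate on a common basis:
  candidate H: E = 24.85 GPa, ρ = 1950 kg/m³
  candidate A: E = 33.38 GPa, ρ = 2450 kg/m³
  candidate F: E = 70.89 GPa, ρ = 2840 kg/m³
  candidate X: E = 407.8 GPa, ρ = 19300 kg/m³
  candidate B: E = 2.210 GPa, ρ = 1210 kg/m³
  candidate S: E = 203.4 GPa, ρ = 7870 kg/m³
  candidate F: M = 2.96×10⁻³
  candidate H: M = 2.56×10⁻³
  candidate A: M = 2.36×10⁻³
  candidate S: M = 1.81×10⁻³
  candidate B: M = 1.23×10⁻³
  candidate X: M = 1.05×10⁻³
The maximum is for candidate F.

candidate F, M = 2.96×10⁻³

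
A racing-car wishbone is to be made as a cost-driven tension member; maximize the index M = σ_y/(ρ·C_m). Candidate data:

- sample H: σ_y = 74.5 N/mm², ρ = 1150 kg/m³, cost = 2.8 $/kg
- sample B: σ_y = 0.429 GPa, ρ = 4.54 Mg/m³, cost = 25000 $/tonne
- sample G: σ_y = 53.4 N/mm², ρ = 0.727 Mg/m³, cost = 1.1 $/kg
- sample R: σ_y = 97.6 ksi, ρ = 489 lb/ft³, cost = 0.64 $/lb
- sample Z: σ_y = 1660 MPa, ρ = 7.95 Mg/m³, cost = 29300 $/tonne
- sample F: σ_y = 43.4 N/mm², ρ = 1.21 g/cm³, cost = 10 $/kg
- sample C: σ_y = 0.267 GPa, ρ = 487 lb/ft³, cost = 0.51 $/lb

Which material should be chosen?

sample G

Putting every candidate on a common basis:
  sample H: σ_y = 74.50 MPa, ρ = 1150 kg/m³, cost = 2.800 $/kg
  sample B: σ_y = 429.0 MPa, ρ = 4540 kg/m³, cost = 25.00 $/kg
  sample G: σ_y = 53.40 MPa, ρ = 727.0 kg/m³, cost = 1.100 $/kg
  sample R: σ_y = 672.9 MPa, ρ = 7833 kg/m³, cost = 1.411 $/kg
  sample Z: σ_y = 1660 MPa, ρ = 7950 kg/m³, cost = 29.30 $/kg
  sample F: σ_y = 43.40 MPa, ρ = 1210 kg/m³, cost = 10.00 $/kg
  sample C: σ_y = 267.0 MPa, ρ = 7801 kg/m³, cost = 1.124 $/kg
  sample G: M = 66.8 kN·m per $
  sample R: M = 60.9 kN·m per $
  sample C: M = 30.4 kN·m per $
  sample H: M = 23.1 kN·m per $
  sample Z: M = 7.13 kN·m per $
  sample B: M = 3.78 kN·m per $
  sample F: M = 3.59 kN·m per $
Highest index: sample G.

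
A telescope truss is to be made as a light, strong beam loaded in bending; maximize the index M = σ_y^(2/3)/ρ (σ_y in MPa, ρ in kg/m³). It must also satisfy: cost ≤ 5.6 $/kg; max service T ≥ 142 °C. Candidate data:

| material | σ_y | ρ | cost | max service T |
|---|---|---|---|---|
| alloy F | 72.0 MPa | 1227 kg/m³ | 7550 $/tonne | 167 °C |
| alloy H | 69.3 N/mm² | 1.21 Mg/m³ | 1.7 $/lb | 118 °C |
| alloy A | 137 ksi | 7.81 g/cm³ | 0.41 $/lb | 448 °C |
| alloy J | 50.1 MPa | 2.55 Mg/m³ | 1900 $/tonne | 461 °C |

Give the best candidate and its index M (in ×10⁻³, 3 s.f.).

Screen on constraints: cost ≤ 5.6 $/kg; max service T ≥ 142 °C. Survivors: alloy A, alloy J.
In SI units:
  alloy A: σ_y = 944.6 MPa, ρ = 7810 kg/m³
  alloy J: σ_y = 50.10 MPa, ρ = 2550 kg/m³
  alloy A: M = 12.3×10⁻³
  alloy J: M = 5.33×10⁻³
The maximum is for alloy A.

alloy A, M = 12.3×10⁻³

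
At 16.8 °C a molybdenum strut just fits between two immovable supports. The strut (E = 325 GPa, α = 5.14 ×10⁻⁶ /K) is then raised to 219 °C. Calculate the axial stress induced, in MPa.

338 MPa

ΔT = 202.2 K. Constrained thermal stress σ = E·α·ΔT = 325.0×10³ MPa × 5.14×10⁻⁶ × 202.2 = 338 MPa (compressive).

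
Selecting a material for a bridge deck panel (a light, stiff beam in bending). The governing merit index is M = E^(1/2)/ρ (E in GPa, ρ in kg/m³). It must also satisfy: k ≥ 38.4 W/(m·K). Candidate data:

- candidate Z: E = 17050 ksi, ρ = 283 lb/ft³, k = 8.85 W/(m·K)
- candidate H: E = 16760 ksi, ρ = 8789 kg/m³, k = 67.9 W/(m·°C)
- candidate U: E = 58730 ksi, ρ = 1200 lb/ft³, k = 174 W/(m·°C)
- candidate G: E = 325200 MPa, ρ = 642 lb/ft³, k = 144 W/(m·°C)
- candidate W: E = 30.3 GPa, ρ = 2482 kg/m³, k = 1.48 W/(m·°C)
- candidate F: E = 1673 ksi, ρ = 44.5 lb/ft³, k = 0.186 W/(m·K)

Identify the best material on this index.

candidate G

Screen on constraints: k ≥ 38.4 W/(m·K). Survivors: candidate H, candidate U, candidate G.
Normalizing units and computing the index:
  candidate H: E = 115.6 GPa, ρ = 8789 kg/m³
  candidate U: E = 404.9 GPa, ρ = 19220 kg/m³
  candidate G: E = 325.2 GPa, ρ = 10280 kg/m³
  candidate G: M = 1.75×10⁻³
  candidate H: M = 1.22×10⁻³
  candidate U: M = 1.05×10⁻³
Candidate G has the largest M.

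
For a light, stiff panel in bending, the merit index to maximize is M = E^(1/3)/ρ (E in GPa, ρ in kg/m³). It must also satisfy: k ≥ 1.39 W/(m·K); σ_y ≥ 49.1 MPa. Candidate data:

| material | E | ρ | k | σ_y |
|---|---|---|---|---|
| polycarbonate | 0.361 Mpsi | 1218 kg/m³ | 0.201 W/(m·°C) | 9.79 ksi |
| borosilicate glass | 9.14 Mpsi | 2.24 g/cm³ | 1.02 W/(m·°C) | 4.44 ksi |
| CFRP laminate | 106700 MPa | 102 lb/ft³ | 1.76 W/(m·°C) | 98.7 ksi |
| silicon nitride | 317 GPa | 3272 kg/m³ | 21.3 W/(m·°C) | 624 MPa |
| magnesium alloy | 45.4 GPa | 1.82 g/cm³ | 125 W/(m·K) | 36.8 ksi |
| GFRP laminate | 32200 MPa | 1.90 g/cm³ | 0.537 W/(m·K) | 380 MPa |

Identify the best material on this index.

CFRP laminate

Screen on constraints: k ≥ 1.39 W/(m·K); σ_y ≥ 49.1 MPa. Survivors: CFRP laminate, silicon nitride, magnesium alloy.
Convert each candidate to consistent units, then evaluate M:
  CFRP laminate: E = 106.7 GPa, ρ = 1634 kg/m³
  silicon nitride: E = 317.0 GPa, ρ = 3272 kg/m³
  magnesium alloy: E = 45.40 GPa, ρ = 1820 kg/m³
  CFRP laminate: M = 2.90×10⁻³
  silicon nitride: M = 2.08×10⁻³
  magnesium alloy: M = 1.96×10⁻³
The maximum is for CFRP laminate.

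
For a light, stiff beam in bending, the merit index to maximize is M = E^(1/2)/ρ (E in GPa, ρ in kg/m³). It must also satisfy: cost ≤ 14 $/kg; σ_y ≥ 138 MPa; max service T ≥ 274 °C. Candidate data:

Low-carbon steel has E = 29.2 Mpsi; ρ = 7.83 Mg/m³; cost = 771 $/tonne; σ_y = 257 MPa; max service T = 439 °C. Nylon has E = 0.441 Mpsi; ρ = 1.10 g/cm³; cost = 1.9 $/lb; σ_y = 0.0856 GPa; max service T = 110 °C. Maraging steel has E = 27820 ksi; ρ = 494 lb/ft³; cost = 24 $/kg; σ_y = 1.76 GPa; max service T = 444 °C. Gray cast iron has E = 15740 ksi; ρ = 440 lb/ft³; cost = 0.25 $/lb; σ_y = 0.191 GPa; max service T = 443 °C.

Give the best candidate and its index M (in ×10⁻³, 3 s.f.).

low-carbon steel, M = 1.81×10⁻³

Screen on constraints: cost ≤ 14 $/kg; σ_y ≥ 138 MPa; max service T ≥ 274 °C. Survivors: low-carbon steel, gray cast iron.
After converting to SI:
  low-carbon steel: E = 201.3 GPa, ρ = 7830 kg/m³
  gray cast iron: E = 108.5 GPa, ρ = 7048 kg/m³
  low-carbon steel: M = 1.81×10⁻³
  gray cast iron: M = 1.48×10⁻³
The maximum is for low-carbon steel.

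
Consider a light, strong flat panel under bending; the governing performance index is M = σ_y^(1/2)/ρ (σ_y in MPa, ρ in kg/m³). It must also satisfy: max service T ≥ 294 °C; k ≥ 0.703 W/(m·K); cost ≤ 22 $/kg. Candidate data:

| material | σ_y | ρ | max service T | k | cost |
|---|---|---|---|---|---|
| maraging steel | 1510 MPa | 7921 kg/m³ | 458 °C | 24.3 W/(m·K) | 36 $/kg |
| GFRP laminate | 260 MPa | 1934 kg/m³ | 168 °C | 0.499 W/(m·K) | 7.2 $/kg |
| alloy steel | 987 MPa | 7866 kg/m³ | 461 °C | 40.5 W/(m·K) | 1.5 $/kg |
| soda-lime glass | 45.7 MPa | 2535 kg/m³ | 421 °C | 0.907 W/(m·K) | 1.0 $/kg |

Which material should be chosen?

alloy steel

Screen on constraints: max service T ≥ 294 °C; k ≥ 0.703 W/(m·K); cost ≤ 22 $/kg. Survivors: alloy steel, soda-lime glass.
Computing M directly (units already consistent):
  alloy steel: M = 3.99×10⁻³
  soda-lime glass: M = 2.67×10⁻³
Alloy steel has the largest M.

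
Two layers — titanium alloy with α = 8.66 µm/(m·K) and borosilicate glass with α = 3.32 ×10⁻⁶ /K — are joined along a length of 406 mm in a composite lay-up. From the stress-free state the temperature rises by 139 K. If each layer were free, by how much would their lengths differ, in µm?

Δα = |8.66 − 3.32|×10⁻⁶/K = 5.34×10⁻⁶/K.
ΔL_mismatch = Δα·L·ΔT = 5.34×10⁻⁶ × 406.0 mm × 139.0 K = 301 µm.

301 µm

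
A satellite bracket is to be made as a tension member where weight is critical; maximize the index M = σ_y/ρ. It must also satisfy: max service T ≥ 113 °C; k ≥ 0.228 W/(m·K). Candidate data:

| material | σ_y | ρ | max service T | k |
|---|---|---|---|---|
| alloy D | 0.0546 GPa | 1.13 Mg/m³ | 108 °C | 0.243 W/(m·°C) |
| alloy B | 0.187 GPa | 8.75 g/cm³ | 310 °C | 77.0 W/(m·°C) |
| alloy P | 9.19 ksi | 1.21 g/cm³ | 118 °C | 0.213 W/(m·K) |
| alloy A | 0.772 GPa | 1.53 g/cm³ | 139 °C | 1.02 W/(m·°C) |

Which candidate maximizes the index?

Screen on constraints: max service T ≥ 113 °C; k ≥ 0.228 W/(m·K). Survivors: alloy B, alloy A.
Normalizing units and computing the index:
  alloy B: σ_y = 187.0 MPa, ρ = 8750 kg/m³
  alloy A: σ_y = 772.0 MPa, ρ = 1530 kg/m³
  alloy A: M = 505 kN·m/kg
  alloy B: M = 21.4 kN·m/kg
Alloy A has the largest M.

alloy A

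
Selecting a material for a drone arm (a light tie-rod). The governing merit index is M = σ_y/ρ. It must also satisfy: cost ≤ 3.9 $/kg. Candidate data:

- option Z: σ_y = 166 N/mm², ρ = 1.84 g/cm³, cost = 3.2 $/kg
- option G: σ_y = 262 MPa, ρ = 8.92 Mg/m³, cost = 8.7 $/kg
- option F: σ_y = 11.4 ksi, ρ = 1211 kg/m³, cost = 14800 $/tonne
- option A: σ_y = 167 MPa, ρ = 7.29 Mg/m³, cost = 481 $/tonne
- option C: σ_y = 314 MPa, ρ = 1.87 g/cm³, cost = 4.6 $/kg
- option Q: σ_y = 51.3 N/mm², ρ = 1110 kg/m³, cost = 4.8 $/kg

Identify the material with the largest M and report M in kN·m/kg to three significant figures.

option Z, M = 90.2 kN·m/kg

Screen on constraints: cost ≤ 3.9 $/kg. Survivors: option Z, option A.
Putting every candidate on a common basis:
  option Z: σ_y = 166.0 MPa, ρ = 1840 kg/m³
  option A: σ_y = 167.0 MPa, ρ = 7290 kg/m³
  option Z: M = 90.2 kN·m/kg
  option A: M = 22.9 kN·m/kg
The maximum is for option Z.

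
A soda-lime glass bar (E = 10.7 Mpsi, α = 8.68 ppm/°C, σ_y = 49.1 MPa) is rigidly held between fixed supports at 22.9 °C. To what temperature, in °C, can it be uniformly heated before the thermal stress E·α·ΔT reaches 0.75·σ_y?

E = 10.7 Mpsi = 73.77 GPa.
E·α·ΔT = 36.83 MPa ⇒ ΔT = 36.83 / (73.77×10³ × 8.68×10⁻⁶) = 57.51 K.
T = 22.9 + 57.51 = 80.41 °C.

80.4 °C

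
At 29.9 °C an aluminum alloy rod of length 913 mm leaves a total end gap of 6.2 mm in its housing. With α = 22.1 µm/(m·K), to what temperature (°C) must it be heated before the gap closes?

α·L₀·ΔT = 6.2 mm ⇒ ΔT = 6.2 / (22.1×10⁻⁶ × 913.0) = 307.3 K.
T = 29.9 + 307.3 = 337.2 °C.

337 °C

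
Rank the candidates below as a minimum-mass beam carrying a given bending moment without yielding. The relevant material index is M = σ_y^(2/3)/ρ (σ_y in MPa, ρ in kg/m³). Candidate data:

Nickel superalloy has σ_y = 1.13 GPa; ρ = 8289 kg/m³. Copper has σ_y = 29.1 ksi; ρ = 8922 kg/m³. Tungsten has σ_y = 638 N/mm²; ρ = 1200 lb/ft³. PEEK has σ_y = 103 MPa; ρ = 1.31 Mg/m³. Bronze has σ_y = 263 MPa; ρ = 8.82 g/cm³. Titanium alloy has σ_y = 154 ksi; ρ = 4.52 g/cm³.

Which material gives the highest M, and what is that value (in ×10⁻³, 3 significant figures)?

In SI units:
  nickel superalloy: σ_y = 1130 MPa, ρ = 8289 kg/m³
  copper: σ_y = 200.6 MPa, ρ = 8922 kg/m³
  tungsten: σ_y = 638.0 MPa, ρ = 19220 kg/m³
  PEEK: σ_y = 103.0 MPa, ρ = 1310 kg/m³
  bronze: σ_y = 263.0 MPa, ρ = 8820 kg/m³
  titanium alloy: σ_y = 1062 MPa, ρ = 4520 kg/m³
  titanium alloy: M = 23.0×10⁻³
  PEEK: M = 16.8×10⁻³
  nickel superalloy: M = 13.1×10⁻³
  bronze: M = 4.65×10⁻³
  tungsten: M = 3.86×10⁻³
  copper: M = 3.84×10⁻³
Titanium alloy has the largest M.

titanium alloy, M = 23.0×10⁻³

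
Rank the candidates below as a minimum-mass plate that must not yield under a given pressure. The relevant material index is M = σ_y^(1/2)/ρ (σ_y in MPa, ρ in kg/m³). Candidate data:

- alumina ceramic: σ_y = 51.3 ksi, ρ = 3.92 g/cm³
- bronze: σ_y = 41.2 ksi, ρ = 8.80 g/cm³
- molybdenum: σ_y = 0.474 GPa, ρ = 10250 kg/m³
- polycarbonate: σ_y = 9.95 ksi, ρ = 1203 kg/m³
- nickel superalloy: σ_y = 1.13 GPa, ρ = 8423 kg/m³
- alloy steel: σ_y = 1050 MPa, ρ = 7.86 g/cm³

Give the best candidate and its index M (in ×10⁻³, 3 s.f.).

polycarbonate, M = 6.89×10⁻³

Normalizing units and computing the index:
  alumina ceramic: σ_y = 353.7 MPa, ρ = 3920 kg/m³
  bronze: σ_y = 284.1 MPa, ρ = 8800 kg/m³
  molybdenum: σ_y = 474.0 MPa, ρ = 10250 kg/m³
  polycarbonate: σ_y = 68.60 MPa, ρ = 1203 kg/m³
  nickel superalloy: σ_y = 1130 MPa, ρ = 8423 kg/m³
  alloy steel: σ_y = 1050 MPa, ρ = 7860 kg/m³
  polycarbonate: M = 6.89×10⁻³
  alumina ceramic: M = 4.80×10⁻³
  alloy steel: M = 4.12×10⁻³
  nickel superalloy: M = 3.99×10⁻³
  molybdenum: M = 2.12×10⁻³
  bronze: M = 1.92×10⁻³
Polycarbonate ranks first.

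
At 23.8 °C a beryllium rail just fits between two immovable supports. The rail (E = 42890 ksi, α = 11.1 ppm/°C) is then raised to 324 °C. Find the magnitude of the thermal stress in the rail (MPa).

985 MPa

E = 42890 ksi = 295.7 GPa.
ΔT = 300.2 K. Constrained thermal stress σ = E·α·ΔT = 295.7×10³ MPa × 11.1×10⁻⁶ × 300.2 = 985 MPa (compressive).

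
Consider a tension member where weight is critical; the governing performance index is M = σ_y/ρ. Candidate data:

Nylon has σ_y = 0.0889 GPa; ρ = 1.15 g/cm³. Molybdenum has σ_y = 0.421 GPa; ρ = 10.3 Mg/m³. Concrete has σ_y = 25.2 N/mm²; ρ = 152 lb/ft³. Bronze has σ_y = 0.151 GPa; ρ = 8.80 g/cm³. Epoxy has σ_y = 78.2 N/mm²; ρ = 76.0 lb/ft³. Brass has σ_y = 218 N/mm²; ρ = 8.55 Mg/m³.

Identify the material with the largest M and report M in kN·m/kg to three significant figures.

nylon, M = 77.3 kN·m/kg

After converting to SI:
  nylon: σ_y = 88.90 MPa, ρ = 1150 kg/m³
  molybdenum: σ_y = 421.0 MPa, ρ = 10300 kg/m³
  concrete: σ_y = 25.20 MPa, ρ = 2435 kg/m³
  bronze: σ_y = 151.0 MPa, ρ = 8800 kg/m³
  epoxy: σ_y = 78.20 MPa, ρ = 1217 kg/m³
  brass: σ_y = 218.0 MPa, ρ = 8550 kg/m³
  nylon: M = 77.3 kN·m/kg
  epoxy: M = 64.2 kN·m/kg
  molybdenum: M = 40.9 kN·m/kg
  brass: M = 25.5 kN·m/kg
  bronze: M = 17.2 kN·m/kg
  concrete: M = 10.3 kN·m/kg
Nylon ranks first.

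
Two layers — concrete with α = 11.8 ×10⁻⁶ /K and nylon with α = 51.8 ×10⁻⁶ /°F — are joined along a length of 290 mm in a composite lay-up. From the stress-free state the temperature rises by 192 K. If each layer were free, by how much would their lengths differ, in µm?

4530 µm

nylon: α = 51.8×10⁻⁶/°F × 9/5 = 93.2×10⁻⁶/K.
Δα = |11.8 − 93.2|×10⁻⁶/K = 81.4×10⁻⁶/K.
ΔL_mismatch = Δα·L·ΔT = 81.4×10⁻⁶ × 290.0 mm × 192.0 K = 4530 µm.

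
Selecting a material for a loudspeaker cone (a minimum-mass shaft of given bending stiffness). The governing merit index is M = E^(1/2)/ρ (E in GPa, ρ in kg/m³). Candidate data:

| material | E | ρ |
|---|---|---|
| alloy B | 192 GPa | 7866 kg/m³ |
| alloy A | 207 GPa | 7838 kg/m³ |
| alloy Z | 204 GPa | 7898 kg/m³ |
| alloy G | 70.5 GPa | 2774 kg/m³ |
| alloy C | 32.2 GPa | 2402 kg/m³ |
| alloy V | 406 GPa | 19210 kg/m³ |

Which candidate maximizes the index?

Per-candidate index values:
  alloy G: M = 3.03×10⁻³
  alloy C: M = 2.36×10⁻³
  alloy A: M = 1.84×10⁻³
  alloy Z: M = 1.81×10⁻³
  alloy B: M = 1.76×10⁻³
  alloy V: M = 1.05×10⁻³
Alloy G ranks first.

alloy G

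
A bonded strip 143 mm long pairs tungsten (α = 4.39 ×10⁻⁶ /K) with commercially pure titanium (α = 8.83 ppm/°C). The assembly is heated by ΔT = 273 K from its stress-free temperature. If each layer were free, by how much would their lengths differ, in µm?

Δα = |4.39 − 8.83|×10⁻⁶/K = 4.44×10⁻⁶/K.
ΔL_mismatch = Δα·L·ΔT = 4.44×10⁻⁶ × 143.0 mm × 273.0 K = 173 µm.

173 µm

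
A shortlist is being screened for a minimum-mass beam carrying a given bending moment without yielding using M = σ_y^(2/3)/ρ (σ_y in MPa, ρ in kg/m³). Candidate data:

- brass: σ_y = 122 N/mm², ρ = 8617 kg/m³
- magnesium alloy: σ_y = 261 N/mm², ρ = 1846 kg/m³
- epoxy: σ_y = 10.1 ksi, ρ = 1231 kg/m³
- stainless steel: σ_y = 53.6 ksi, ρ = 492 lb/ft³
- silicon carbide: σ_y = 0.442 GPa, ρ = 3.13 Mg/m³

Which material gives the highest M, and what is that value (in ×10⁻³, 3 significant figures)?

magnesium alloy, M = 22.1×10⁻³

Putting every candidate on a common basis:
  brass: σ_y = 122.0 MPa, ρ = 8617 kg/m³
  magnesium alloy: σ_y = 261.0 MPa, ρ = 1846 kg/m³
  epoxy: σ_y = 69.64 MPa, ρ = 1231 kg/m³
  stainless steel: σ_y = 369.6 MPa, ρ = 7881 kg/m³
  silicon carbide: σ_y = 442.0 MPa, ρ = 3130 kg/m³
  magnesium alloy: M = 22.1×10⁻³
  silicon carbide: M = 18.5×10⁻³
  epoxy: M = 13.7×10⁻³
  stainless steel: M = 6.53×10⁻³
  brass: M = 2.85×10⁻³
Magnesium alloy has the largest M.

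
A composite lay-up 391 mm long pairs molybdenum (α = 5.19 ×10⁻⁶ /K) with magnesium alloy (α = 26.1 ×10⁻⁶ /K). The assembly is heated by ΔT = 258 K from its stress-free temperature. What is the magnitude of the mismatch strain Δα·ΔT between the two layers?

5.39×10⁻³

Δα = |5.19 − 26.1|×10⁻⁶/K = 20.9×10⁻⁶/K.
Mismatch strain = Δα·ΔT = 20.9×10⁻⁶ × 258.0 = 5.39×10⁻³.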